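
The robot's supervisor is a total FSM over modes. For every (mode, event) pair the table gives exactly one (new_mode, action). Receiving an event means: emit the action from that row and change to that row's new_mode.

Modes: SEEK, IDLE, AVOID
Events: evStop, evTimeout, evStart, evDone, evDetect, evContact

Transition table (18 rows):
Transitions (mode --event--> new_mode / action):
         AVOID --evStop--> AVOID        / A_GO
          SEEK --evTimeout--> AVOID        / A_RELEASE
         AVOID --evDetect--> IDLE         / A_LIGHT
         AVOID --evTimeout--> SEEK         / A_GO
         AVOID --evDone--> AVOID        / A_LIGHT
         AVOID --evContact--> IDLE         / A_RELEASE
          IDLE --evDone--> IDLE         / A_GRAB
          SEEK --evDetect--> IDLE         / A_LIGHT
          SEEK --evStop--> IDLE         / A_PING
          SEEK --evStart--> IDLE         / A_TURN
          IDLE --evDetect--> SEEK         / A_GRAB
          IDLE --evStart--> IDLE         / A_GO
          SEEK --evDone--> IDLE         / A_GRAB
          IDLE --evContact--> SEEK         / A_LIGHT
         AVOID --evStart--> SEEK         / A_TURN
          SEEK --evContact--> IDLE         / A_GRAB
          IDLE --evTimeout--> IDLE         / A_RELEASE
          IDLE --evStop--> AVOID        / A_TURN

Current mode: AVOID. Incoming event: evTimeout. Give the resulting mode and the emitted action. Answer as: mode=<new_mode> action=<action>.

current mode = AVOID; filter table to that mode:
  (AVOID, evStop) → (AVOID, A_GO)
  (AVOID, evDetect) → (IDLE, A_LIGHT)
  (AVOID, evTimeout) → (SEEK, A_GO)  ← event matches
  (AVOID, evDone) → (AVOID, A_LIGHT)
  (AVOID, evContact) → (IDLE, A_RELEASE)
  (AVOID, evStart) → (SEEK, A_TURN)
event = evTimeout selects (SEEK, A_GO)

mode=SEEK action=A_GO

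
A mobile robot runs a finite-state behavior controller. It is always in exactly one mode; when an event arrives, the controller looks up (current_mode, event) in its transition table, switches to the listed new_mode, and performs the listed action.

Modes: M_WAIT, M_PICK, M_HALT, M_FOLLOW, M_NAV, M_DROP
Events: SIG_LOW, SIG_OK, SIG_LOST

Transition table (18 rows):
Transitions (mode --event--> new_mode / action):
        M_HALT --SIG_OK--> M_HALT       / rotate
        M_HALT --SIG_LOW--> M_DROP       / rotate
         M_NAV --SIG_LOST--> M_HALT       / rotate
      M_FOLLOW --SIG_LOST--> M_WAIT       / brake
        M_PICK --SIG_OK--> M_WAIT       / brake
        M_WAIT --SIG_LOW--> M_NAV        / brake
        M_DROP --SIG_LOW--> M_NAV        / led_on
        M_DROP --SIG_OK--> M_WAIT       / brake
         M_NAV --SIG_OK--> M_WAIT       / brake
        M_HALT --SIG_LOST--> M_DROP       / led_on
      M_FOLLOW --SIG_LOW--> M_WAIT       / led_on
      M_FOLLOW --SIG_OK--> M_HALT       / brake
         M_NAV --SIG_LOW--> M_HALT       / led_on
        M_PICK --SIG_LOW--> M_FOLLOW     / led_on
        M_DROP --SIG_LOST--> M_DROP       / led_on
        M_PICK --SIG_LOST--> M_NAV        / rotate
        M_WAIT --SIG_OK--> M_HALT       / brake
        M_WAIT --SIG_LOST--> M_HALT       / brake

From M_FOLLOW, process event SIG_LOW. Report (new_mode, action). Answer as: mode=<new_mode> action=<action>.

mode=M_WAIT action=led_on

current mode = M_FOLLOW; filter table to that mode:
  (M_FOLLOW, SIG_LOST) → (M_WAIT, brake)
  (M_FOLLOW, SIG_LOW) → (M_WAIT, led_on)  ← event matches
  (M_FOLLOW, SIG_OK) → (M_HALT, brake)
event = SIG_LOW selects (M_WAIT, led_on)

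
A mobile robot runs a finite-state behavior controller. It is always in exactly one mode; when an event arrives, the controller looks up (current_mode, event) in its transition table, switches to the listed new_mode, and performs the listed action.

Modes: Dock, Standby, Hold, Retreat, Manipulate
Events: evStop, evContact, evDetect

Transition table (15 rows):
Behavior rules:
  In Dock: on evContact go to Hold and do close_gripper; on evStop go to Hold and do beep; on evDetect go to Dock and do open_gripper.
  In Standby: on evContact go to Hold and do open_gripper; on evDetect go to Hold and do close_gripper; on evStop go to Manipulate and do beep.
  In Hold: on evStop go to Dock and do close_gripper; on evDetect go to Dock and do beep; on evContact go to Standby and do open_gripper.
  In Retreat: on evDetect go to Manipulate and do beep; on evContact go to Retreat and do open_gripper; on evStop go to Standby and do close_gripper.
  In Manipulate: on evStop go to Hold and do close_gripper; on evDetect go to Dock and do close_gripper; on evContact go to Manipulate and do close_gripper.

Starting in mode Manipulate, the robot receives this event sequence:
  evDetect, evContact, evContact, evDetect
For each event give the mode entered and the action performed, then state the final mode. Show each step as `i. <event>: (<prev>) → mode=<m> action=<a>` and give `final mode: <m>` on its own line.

final mode: Hold

1. evDetect: (Manipulate) → mode=Dock action=close_gripper
2. evContact: (Dock) → mode=Hold action=close_gripper
3. evContact: (Hold) → mode=Standby action=open_gripper
4. evDetect: (Standby) → mode=Hold action=close_gripper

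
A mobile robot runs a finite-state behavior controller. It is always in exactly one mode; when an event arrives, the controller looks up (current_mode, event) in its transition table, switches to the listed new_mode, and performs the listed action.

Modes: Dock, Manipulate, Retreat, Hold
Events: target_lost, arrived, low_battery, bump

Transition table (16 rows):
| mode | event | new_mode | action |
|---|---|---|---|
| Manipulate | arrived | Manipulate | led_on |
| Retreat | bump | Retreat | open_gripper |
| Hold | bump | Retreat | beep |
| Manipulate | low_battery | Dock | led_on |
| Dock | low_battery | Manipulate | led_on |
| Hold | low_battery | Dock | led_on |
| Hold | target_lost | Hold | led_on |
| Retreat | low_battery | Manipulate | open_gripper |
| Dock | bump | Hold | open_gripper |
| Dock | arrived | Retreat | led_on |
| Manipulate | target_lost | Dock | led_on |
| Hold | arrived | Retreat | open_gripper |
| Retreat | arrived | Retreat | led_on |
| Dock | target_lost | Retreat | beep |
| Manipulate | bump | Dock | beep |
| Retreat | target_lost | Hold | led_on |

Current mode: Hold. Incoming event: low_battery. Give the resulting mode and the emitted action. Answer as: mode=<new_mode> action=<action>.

current mode = Hold; filter table to that mode:
  (Hold, bump) → (Retreat, beep)
  (Hold, low_battery) → (Dock, led_on)  ← event matches
  (Hold, target_lost) → (Hold, led_on)
  (Hold, arrived) → (Retreat, open_gripper)
event = low_battery selects (Dock, led_on)

mode=Dock action=led_on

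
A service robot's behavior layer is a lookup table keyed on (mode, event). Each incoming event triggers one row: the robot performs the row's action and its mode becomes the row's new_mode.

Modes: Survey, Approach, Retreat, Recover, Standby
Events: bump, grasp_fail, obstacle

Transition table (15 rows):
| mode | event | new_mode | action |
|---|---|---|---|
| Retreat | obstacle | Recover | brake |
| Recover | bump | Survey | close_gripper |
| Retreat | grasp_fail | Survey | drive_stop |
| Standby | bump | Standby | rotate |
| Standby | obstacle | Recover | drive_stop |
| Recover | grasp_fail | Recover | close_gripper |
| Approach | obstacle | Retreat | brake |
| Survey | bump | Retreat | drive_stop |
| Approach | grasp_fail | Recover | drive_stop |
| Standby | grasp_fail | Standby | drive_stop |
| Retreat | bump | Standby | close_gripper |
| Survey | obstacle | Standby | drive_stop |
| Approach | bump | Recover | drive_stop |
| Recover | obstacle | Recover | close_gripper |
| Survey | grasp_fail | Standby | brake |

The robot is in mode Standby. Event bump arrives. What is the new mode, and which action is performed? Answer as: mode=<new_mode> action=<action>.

mode=Standby action=rotate

current mode = Standby; filter table to that mode:
  (Standby, bump) → (Standby, rotate)  ← event matches
  (Standby, obstacle) → (Recover, drive_stop)
  (Standby, grasp_fail) → (Standby, drive_stop)
event = bump selects (Standby, rotate)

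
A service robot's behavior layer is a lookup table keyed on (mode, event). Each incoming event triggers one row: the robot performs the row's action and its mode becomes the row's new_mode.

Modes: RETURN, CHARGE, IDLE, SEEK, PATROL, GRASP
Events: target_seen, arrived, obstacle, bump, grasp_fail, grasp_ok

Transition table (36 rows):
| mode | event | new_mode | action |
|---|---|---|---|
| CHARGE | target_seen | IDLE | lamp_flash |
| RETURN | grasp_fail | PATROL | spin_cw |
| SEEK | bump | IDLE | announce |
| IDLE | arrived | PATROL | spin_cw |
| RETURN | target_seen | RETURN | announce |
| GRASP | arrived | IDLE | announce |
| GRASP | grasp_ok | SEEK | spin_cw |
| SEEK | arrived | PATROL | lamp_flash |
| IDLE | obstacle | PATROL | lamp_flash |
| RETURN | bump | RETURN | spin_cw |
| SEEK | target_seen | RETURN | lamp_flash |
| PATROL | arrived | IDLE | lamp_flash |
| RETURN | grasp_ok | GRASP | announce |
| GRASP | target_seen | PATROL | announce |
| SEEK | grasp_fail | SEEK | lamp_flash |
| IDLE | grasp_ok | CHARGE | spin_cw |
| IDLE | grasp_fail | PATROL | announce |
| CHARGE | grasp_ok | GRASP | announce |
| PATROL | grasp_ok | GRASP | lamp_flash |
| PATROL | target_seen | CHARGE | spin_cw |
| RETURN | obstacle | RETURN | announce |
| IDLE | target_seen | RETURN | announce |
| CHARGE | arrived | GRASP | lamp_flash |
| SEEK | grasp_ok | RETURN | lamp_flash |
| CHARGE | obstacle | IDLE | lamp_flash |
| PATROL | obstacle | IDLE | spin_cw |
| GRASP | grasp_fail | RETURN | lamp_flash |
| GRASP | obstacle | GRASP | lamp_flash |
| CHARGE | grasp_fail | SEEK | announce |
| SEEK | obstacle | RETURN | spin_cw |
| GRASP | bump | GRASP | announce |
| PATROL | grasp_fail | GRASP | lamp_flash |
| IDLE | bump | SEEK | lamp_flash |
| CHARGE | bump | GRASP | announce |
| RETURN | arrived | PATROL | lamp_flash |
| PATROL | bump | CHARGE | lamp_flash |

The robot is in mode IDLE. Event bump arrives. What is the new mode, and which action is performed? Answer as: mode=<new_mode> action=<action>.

current mode = IDLE; filter table to that mode:
  (IDLE, arrived) → (PATROL, spin_cw)
  (IDLE, obstacle) → (PATROL, lamp_flash)
  (IDLE, grasp_ok) → (CHARGE, spin_cw)
  (IDLE, grasp_fail) → (PATROL, announce)
  (IDLE, target_seen) → (RETURN, announce)
  (IDLE, bump) → (SEEK, lamp_flash)  ← event matches
event = bump selects (SEEK, lamp_flash)

mode=SEEK action=lamp_flash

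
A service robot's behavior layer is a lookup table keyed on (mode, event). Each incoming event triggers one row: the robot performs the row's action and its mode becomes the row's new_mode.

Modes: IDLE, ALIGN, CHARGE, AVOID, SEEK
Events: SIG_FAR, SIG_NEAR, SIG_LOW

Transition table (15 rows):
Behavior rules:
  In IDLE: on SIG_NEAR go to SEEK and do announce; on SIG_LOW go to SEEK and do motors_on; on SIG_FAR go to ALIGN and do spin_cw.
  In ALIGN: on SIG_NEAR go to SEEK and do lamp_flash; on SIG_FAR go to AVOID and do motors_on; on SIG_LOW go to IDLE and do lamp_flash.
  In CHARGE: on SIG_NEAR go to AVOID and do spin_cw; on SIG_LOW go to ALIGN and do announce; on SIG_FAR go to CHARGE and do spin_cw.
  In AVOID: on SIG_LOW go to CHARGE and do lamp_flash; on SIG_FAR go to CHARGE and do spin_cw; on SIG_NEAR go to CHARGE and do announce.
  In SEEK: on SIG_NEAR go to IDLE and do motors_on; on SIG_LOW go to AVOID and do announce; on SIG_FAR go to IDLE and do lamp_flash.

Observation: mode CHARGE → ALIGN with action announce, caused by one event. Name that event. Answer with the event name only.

try SIG_FAR: (CHARGE, SIG_FAR) → (CHARGE, spin_cw)
try SIG_NEAR: (CHARGE, SIG_NEAR) → (AVOID, spin_cw)
try SIG_LOW: (CHARGE, SIG_LOW) → (ALIGN, announce)  ← matches

SIG_LOW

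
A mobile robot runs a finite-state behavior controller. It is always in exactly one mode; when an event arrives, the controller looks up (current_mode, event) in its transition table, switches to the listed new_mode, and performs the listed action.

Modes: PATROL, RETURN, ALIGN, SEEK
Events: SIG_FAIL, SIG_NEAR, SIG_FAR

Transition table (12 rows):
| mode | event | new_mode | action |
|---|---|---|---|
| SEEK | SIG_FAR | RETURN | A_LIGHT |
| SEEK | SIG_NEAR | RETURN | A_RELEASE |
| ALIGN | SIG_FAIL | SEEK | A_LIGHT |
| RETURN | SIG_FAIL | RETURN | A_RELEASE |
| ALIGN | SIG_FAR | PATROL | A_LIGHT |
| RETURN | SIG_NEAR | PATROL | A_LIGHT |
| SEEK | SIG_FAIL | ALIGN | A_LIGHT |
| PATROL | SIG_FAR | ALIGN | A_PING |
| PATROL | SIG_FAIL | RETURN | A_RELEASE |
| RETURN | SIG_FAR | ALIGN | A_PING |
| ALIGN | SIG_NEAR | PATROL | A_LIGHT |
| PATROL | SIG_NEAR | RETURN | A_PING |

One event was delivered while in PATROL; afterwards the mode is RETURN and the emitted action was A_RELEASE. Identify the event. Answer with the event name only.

try SIG_FAIL: (PATROL, SIG_FAIL) → (RETURN, A_RELEASE)  ← matches
try SIG_NEAR: (PATROL, SIG_NEAR) → (RETURN, A_PING)
try SIG_FAR: (PATROL, SIG_FAR) → (ALIGN, A_PING)

SIG_FAIL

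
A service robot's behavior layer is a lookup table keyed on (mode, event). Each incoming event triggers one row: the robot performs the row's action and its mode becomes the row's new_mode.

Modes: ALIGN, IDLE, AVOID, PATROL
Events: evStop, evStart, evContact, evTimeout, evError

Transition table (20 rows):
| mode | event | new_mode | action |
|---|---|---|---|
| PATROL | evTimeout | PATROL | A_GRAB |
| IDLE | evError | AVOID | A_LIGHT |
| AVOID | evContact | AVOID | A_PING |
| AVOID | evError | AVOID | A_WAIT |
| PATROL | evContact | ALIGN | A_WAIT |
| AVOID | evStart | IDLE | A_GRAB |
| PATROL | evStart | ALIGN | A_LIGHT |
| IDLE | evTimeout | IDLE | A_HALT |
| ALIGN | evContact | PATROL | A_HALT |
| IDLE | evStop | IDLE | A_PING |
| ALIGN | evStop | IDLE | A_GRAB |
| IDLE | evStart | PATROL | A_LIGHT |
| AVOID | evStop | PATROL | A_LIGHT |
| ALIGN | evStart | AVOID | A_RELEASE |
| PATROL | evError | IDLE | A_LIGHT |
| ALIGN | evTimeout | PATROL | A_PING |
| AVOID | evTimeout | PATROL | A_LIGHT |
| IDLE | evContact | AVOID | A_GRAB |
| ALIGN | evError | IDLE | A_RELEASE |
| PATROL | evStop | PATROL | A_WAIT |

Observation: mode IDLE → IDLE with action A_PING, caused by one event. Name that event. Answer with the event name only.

evStop

try evStop: (IDLE, evStop) → (IDLE, A_PING)  ← matches
try evStart: (IDLE, evStart) → (PATROL, A_LIGHT)
try evContact: (IDLE, evContact) → (AVOID, A_GRAB)
try evTimeout: (IDLE, evTimeout) → (IDLE, A_HALT)
try evError: (IDLE, evError) → (AVOID, A_LIGHT)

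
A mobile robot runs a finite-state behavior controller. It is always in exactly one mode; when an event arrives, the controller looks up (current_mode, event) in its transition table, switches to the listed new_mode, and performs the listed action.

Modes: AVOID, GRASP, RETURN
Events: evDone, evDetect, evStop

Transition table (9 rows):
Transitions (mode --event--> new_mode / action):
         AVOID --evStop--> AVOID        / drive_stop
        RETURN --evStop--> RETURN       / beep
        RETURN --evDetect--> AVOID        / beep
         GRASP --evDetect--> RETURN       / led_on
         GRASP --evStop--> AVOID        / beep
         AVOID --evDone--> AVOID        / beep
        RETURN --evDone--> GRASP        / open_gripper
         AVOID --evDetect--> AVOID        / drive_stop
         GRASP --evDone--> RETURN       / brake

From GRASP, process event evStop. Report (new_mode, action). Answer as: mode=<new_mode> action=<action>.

current mode = GRASP; filter table to that mode:
  (GRASP, evDetect) → (RETURN, led_on)
  (GRASP, evStop) → (AVOID, beep)  ← event matches
  (GRASP, evDone) → (RETURN, brake)
event = evStop selects (AVOID, beep)

mode=AVOID action=beep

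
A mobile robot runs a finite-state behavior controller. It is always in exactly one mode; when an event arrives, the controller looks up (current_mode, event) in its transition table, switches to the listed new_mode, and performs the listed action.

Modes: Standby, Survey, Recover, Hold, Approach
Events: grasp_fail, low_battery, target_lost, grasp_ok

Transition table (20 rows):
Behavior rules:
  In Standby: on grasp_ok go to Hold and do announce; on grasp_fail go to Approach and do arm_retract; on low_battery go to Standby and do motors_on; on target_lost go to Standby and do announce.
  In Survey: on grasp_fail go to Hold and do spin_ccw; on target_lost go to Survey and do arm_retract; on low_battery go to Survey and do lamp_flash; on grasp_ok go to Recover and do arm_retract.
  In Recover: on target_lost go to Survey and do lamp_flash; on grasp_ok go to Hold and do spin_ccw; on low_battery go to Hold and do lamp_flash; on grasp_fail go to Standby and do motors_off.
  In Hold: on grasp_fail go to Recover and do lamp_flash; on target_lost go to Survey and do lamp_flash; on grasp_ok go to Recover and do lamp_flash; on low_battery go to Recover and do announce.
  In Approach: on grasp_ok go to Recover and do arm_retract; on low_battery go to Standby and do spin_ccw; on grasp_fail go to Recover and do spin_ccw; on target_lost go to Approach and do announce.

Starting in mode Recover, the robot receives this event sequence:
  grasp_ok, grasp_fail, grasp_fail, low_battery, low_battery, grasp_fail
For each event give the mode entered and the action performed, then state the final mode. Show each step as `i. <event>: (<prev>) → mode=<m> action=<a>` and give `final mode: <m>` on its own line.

1. grasp_ok: (Recover) → mode=Hold action=spin_ccw
2. grasp_fail: (Hold) → mode=Recover action=lamp_flash
3. grasp_fail: (Recover) → mode=Standby action=motors_off
4. low_battery: (Standby) → mode=Standby action=motors_on
5. low_battery: (Standby) → mode=Standby action=motors_on
6. grasp_fail: (Standby) → mode=Approach action=arm_retract

final mode: Approach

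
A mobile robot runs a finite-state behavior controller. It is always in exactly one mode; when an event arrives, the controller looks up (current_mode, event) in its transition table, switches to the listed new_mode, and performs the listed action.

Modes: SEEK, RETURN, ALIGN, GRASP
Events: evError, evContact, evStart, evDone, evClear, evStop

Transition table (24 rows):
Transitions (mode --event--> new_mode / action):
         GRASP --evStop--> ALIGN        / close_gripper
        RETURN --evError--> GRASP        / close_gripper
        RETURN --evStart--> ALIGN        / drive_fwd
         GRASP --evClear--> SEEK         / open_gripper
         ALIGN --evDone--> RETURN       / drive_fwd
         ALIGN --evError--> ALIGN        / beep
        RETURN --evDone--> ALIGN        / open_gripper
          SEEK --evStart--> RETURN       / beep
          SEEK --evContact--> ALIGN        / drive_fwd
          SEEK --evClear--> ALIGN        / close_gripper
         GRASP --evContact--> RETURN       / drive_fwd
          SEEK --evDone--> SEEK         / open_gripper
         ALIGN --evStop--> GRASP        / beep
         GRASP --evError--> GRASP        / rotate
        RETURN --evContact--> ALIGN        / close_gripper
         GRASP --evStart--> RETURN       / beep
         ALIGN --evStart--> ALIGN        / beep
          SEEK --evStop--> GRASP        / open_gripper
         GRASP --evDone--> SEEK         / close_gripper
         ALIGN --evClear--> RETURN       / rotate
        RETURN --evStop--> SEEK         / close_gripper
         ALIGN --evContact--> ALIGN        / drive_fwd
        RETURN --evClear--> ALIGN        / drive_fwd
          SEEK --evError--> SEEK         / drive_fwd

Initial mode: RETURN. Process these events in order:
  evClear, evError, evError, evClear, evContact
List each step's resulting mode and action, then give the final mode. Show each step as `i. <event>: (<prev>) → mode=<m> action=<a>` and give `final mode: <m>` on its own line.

1. evClear: (RETURN) → mode=ALIGN action=drive_fwd
2. evError: (ALIGN) → mode=ALIGN action=beep
3. evError: (ALIGN) → mode=ALIGN action=beep
4. evClear: (ALIGN) → mode=RETURN action=rotate
5. evContact: (RETURN) → mode=ALIGN action=close_gripper

final mode: ALIGN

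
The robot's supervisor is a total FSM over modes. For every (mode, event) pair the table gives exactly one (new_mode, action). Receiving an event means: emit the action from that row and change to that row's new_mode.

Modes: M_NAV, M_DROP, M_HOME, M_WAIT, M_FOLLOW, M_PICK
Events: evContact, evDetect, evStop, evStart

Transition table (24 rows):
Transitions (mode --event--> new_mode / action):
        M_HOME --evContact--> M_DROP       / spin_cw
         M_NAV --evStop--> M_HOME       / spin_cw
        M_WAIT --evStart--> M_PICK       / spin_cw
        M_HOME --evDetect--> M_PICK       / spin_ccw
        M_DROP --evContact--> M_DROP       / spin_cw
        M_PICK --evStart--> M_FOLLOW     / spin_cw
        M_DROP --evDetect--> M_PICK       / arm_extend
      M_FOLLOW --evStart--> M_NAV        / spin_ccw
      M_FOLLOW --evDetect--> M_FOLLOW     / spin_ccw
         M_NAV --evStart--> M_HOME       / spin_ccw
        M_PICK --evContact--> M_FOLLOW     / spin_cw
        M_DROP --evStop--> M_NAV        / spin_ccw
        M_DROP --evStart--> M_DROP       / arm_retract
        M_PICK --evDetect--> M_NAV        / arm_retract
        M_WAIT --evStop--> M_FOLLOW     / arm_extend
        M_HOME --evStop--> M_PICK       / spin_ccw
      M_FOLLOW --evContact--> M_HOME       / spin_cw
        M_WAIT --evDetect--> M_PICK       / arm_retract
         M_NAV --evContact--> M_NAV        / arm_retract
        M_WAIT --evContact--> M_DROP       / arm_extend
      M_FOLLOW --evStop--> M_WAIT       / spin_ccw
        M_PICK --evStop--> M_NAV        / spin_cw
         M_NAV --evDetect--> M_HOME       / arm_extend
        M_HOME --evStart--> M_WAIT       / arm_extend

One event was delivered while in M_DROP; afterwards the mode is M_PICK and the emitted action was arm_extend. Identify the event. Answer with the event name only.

try evContact: (M_DROP, evContact) → (M_DROP, spin_cw)
try evDetect: (M_DROP, evDetect) → (M_PICK, arm_extend)  ← matches
try evStop: (M_DROP, evStop) → (M_NAV, spin_ccw)
try evStart: (M_DROP, evStart) → (M_DROP, arm_retract)

evDetect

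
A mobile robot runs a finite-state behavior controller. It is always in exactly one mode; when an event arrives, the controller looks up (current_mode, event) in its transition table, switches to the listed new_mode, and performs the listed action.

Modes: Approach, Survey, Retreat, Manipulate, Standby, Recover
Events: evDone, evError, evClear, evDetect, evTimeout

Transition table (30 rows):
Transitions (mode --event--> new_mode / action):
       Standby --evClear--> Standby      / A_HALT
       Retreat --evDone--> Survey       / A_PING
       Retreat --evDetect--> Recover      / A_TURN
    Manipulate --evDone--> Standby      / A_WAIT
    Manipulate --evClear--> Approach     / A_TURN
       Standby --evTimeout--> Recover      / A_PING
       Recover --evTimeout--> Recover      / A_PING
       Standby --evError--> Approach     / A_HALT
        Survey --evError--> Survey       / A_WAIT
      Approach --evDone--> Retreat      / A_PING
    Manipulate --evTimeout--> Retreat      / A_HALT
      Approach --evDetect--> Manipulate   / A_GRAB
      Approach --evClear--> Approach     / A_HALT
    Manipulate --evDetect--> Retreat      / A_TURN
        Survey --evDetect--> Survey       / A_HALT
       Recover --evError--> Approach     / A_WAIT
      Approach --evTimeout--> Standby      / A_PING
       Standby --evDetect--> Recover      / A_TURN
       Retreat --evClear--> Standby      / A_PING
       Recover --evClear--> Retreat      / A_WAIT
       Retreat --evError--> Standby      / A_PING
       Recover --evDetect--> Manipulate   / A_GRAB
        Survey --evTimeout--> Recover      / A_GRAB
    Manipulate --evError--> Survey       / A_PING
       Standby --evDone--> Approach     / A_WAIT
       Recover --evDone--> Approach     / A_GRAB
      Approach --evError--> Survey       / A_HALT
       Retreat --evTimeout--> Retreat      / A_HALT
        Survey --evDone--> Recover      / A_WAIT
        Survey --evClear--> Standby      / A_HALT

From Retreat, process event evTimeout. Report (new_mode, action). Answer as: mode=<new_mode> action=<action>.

mode=Retreat action=A_HALT

current mode = Retreat; filter table to that mode:
  (Retreat, evDone) → (Survey, A_PING)
  (Retreat, evDetect) → (Recover, A_TURN)
  (Retreat, evClear) → (Standby, A_PING)
  (Retreat, evError) → (Standby, A_PING)
  (Retreat, evTimeout) → (Retreat, A_HALT)  ← event matches
event = evTimeout selects (Retreat, A_HALT)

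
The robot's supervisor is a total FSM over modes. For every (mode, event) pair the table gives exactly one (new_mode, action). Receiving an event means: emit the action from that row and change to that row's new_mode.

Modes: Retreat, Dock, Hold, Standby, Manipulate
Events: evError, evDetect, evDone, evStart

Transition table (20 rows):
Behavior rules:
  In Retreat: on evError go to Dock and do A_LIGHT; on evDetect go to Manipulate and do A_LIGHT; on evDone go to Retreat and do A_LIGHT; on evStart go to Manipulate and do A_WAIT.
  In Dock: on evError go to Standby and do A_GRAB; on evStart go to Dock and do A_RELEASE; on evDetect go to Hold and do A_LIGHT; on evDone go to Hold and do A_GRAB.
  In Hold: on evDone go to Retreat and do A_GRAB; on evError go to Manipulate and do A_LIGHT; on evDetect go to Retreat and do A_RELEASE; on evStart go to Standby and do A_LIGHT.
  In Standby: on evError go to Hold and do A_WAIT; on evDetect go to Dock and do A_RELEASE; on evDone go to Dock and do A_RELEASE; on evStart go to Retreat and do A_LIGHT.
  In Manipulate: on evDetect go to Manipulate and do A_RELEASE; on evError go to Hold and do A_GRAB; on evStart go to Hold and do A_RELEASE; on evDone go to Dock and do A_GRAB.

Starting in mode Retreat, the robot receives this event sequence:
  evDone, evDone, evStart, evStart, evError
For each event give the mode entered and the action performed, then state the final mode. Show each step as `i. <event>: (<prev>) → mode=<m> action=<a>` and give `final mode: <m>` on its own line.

final mode: Manipulate

1. evDone: (Retreat) → mode=Retreat action=A_LIGHT
2. evDone: (Retreat) → mode=Retreat action=A_LIGHT
3. evStart: (Retreat) → mode=Manipulate action=A_WAIT
4. evStart: (Manipulate) → mode=Hold action=A_RELEASE
5. evError: (Hold) → mode=Manipulate action=A_LIGHT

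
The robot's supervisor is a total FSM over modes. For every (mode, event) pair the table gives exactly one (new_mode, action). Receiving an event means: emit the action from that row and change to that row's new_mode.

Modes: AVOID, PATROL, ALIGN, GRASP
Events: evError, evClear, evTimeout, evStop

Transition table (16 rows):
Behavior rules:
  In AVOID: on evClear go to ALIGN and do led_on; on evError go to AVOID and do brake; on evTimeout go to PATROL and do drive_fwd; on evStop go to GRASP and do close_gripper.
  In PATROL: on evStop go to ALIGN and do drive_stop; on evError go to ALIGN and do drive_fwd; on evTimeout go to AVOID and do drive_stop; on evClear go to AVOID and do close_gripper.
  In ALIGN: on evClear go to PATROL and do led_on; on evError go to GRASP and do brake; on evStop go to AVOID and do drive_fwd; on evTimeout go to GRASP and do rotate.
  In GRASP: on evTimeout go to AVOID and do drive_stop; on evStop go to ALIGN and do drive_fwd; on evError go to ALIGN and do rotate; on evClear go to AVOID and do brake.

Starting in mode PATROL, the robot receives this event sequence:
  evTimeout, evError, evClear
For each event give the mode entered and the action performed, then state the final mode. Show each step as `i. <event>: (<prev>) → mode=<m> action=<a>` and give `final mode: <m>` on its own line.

final mode: ALIGN

1. evTimeout: (PATROL) → mode=AVOID action=drive_stop
2. evError: (AVOID) → mode=AVOID action=brake
3. evClear: (AVOID) → mode=ALIGN action=led_on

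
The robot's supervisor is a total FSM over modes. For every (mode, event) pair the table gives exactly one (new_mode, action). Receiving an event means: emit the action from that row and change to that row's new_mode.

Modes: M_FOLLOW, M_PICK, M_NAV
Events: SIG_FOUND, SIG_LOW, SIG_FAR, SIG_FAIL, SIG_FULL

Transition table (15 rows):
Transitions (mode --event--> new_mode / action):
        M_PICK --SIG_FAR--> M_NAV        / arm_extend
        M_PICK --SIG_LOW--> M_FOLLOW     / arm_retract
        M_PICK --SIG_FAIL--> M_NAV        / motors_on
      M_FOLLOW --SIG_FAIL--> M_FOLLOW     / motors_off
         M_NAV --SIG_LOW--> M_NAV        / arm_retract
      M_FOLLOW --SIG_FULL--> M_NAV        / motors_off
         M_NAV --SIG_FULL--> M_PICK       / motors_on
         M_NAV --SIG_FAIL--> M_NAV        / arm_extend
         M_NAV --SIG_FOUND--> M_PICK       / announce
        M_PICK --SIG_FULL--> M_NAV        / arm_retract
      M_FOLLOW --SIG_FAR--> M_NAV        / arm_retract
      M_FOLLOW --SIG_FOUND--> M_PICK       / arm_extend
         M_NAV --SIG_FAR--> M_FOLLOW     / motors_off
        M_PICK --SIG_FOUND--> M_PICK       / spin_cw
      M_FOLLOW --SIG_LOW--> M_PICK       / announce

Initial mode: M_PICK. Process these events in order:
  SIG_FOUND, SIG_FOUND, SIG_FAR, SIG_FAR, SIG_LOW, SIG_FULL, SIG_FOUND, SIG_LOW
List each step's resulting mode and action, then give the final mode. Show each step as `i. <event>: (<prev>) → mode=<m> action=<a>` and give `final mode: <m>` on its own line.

final mode: M_FOLLOW

1. SIG_FOUND: (M_PICK) → mode=M_PICK action=spin_cw
2. SIG_FOUND: (M_PICK) → mode=M_PICK action=spin_cw
3. SIG_FAR: (M_PICK) → mode=M_NAV action=arm_extend
4. SIG_FAR: (M_NAV) → mode=M_FOLLOW action=motors_off
5. SIG_LOW: (M_FOLLOW) → mode=M_PICK action=announce
6. SIG_FULL: (M_PICK) → mode=M_NAV action=arm_retract
7. SIG_FOUND: (M_NAV) → mode=M_PICK action=announce
8. SIG_LOW: (M_PICK) → mode=M_FOLLOW action=arm_retract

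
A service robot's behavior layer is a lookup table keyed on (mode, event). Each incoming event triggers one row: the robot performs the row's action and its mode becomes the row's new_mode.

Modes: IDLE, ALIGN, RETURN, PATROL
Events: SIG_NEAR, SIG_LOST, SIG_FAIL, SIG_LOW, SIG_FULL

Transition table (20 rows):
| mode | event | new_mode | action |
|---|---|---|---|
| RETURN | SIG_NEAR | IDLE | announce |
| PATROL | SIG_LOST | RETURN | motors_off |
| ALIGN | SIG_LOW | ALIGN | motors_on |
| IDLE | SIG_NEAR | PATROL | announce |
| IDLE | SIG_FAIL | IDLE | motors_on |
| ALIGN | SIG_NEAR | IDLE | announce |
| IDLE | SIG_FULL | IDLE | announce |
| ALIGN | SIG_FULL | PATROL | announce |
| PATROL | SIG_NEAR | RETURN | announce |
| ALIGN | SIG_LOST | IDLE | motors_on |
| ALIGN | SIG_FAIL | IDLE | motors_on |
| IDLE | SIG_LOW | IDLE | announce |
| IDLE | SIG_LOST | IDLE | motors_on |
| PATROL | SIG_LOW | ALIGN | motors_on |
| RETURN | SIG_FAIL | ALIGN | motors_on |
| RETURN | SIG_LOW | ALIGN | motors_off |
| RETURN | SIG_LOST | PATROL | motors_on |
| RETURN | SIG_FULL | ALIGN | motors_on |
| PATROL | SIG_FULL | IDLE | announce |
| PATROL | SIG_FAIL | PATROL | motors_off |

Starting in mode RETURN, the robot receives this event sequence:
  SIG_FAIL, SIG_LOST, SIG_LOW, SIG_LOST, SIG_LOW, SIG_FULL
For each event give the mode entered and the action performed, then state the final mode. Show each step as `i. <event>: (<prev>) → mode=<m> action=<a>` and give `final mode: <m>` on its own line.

final mode: IDLE

1. SIG_FAIL: (RETURN) → mode=ALIGN action=motors_on
2. SIG_LOST: (ALIGN) → mode=IDLE action=motors_on
3. SIG_LOW: (IDLE) → mode=IDLE action=announce
4. SIG_LOST: (IDLE) → mode=IDLE action=motors_on
5. SIG_LOW: (IDLE) → mode=IDLE action=announce
6. SIG_FULL: (IDLE) → mode=IDLE action=announce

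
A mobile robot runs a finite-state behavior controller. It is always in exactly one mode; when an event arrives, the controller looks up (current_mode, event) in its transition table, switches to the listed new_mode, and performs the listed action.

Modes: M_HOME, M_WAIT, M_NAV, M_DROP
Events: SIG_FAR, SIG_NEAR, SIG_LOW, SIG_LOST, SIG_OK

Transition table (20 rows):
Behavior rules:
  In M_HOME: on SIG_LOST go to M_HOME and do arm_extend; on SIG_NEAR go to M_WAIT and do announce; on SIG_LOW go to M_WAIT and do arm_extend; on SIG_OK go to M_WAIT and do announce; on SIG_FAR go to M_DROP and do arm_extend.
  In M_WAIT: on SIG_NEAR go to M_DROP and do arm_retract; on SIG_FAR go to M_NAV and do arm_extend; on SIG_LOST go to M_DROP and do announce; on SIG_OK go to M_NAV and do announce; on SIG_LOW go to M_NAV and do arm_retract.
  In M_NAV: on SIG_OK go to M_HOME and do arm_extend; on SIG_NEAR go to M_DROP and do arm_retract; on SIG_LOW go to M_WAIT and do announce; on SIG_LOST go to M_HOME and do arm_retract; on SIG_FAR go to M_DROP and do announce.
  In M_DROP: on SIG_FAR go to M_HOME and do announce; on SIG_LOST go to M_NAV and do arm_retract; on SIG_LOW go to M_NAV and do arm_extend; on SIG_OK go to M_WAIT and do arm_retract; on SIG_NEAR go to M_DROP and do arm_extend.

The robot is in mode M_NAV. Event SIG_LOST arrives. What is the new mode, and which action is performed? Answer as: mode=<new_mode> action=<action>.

current mode = M_NAV; filter table to that mode:
  (M_NAV, SIG_OK) → (M_HOME, arm_extend)
  (M_NAV, SIG_NEAR) → (M_DROP, arm_retract)
  (M_NAV, SIG_LOW) → (M_WAIT, announce)
  (M_NAV, SIG_LOST) → (M_HOME, arm_retract)  ← event matches
  (M_NAV, SIG_FAR) → (M_DROP, announce)
event = SIG_LOST selects (M_HOME, arm_retract)

mode=M_HOME action=arm_retract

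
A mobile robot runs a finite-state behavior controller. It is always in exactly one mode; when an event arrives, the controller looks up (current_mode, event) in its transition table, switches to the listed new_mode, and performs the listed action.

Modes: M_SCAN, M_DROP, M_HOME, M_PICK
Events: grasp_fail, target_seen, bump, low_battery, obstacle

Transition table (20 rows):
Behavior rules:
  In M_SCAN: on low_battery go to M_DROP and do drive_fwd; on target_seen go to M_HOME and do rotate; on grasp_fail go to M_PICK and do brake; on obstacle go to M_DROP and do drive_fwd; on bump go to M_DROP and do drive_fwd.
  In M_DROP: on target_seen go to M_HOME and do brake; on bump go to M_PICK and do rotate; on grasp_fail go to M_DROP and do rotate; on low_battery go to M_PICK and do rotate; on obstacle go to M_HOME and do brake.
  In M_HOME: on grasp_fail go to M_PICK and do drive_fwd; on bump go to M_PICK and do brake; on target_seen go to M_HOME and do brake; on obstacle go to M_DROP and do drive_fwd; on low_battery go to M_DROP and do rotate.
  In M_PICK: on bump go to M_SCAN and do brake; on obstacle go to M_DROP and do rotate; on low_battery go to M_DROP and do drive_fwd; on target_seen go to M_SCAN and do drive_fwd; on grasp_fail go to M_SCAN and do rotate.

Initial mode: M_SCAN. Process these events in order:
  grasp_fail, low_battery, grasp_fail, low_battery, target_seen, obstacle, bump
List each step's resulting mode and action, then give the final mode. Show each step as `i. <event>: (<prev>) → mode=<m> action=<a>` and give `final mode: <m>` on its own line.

1. grasp_fail: (M_SCAN) → mode=M_PICK action=brake
2. low_battery: (M_PICK) → mode=M_DROP action=drive_fwd
3. grasp_fail: (M_DROP) → mode=M_DROP action=rotate
4. low_battery: (M_DROP) → mode=M_PICK action=rotate
5. target_seen: (M_PICK) → mode=M_SCAN action=drive_fwd
6. obstacle: (M_SCAN) → mode=M_DROP action=drive_fwd
7. bump: (M_DROP) → mode=M_PICK action=rotate

final mode: M_PICK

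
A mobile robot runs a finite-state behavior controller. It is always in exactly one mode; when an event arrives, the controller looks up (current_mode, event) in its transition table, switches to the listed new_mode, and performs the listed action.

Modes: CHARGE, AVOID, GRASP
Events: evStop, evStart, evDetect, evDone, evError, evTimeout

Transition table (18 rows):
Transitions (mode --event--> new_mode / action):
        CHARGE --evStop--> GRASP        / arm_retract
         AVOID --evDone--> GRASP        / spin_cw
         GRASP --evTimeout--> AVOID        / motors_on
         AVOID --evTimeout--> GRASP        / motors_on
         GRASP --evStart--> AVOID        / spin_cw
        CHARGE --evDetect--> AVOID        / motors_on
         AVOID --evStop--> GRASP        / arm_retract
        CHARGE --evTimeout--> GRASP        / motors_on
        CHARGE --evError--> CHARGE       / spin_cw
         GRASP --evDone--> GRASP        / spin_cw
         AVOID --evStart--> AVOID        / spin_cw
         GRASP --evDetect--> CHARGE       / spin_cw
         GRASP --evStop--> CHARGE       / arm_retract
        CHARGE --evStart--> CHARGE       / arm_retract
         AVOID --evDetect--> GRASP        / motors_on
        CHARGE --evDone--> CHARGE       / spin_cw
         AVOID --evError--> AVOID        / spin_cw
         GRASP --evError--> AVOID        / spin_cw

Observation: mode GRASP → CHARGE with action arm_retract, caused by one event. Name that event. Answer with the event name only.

try evStop: (GRASP, evStop) → (CHARGE, arm_retract)  ← matches
try evStart: (GRASP, evStart) → (AVOID, spin_cw)
try evDetect: (GRASP, evDetect) → (CHARGE, spin_cw)
try evDone: (GRASP, evDone) → (GRASP, spin_cw)
try evError: (GRASP, evError) → (AVOID, spin_cw)
try evTimeout: (GRASP, evTimeout) → (AVOID, motors_on)

evStop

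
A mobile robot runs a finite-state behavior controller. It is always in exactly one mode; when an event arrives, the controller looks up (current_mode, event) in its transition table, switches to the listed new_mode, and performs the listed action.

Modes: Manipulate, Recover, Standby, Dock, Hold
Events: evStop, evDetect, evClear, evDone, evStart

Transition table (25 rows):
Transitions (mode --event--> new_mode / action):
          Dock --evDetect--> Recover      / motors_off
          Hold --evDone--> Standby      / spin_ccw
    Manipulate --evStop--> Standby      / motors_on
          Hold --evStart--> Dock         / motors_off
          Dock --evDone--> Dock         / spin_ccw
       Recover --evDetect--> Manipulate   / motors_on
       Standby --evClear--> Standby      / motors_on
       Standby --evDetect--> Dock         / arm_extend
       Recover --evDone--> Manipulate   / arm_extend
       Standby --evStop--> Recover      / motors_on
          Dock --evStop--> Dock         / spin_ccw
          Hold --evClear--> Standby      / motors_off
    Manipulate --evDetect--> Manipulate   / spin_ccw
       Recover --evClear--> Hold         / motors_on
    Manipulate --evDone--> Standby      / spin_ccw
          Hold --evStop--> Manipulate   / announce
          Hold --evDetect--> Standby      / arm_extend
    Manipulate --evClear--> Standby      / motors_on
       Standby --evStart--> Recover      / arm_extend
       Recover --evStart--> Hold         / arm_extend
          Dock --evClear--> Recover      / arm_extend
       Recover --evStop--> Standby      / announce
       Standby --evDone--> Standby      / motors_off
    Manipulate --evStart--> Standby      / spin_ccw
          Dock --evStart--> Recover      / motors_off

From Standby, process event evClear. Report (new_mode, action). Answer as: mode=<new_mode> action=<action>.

current mode = Standby; filter table to that mode:
  (Standby, evClear) → (Standby, motors_on)  ← event matches
  (Standby, evDetect) → (Dock, arm_extend)
  (Standby, evStop) → (Recover, motors_on)
  (Standby, evStart) → (Recover, arm_extend)
  (Standby, evDone) → (Standby, motors_off)
event = evClear selects (Standby, motors_on)

mode=Standby action=motors_on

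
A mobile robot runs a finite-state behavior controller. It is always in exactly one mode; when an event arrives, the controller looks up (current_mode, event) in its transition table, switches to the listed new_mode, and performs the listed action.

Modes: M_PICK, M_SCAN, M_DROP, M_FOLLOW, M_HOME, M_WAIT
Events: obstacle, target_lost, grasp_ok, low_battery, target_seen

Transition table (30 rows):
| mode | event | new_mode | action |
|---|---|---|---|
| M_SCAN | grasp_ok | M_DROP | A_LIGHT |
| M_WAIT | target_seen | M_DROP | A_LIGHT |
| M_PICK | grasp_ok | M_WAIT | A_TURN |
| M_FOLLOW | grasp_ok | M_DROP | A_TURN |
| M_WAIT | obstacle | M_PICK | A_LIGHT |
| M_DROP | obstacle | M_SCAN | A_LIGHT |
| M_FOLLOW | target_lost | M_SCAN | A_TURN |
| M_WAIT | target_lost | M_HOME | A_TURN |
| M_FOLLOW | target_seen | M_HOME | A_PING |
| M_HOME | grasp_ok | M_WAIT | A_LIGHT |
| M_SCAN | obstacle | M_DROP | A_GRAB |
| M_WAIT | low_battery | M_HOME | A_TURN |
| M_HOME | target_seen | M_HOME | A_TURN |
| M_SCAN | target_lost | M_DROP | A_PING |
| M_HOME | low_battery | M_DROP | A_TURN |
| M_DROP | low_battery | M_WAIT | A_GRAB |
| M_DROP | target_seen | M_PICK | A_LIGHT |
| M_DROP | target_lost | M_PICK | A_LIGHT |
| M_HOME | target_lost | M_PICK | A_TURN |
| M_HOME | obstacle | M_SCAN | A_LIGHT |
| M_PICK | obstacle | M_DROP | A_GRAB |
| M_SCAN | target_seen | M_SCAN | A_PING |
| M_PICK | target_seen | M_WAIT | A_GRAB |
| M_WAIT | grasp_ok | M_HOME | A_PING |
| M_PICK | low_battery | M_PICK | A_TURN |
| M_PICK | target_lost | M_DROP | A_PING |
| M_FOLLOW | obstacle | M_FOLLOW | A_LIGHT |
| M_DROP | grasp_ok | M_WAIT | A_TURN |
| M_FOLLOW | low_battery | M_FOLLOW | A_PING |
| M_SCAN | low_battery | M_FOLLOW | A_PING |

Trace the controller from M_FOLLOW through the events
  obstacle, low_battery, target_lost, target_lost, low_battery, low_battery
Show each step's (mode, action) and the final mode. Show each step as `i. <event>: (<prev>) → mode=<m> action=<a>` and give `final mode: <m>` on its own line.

final mode: M_HOME

1. obstacle: (M_FOLLOW) → mode=M_FOLLOW action=A_LIGHT
2. low_battery: (M_FOLLOW) → mode=M_FOLLOW action=A_PING
3. target_lost: (M_FOLLOW) → mode=M_SCAN action=A_TURN
4. target_lost: (M_SCAN) → mode=M_DROP action=A_PING
5. low_battery: (M_DROP) → mode=M_WAIT action=A_GRAB
6. low_battery: (M_WAIT) → mode=M_HOME action=A_TURN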